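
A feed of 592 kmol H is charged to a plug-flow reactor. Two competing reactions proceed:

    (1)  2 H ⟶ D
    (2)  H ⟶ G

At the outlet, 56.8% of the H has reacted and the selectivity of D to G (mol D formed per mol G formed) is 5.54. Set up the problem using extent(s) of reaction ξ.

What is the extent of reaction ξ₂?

ξ₂ = 27.8 kmol

Conversion of H: H consumed = 0.568 × 592 = 336.3 kmol = 2ξ₁ + 1ξ₂.
Selectivity: 1ξ₁ / (1ξ₂) = 5.54 → ξ₁ = 5.54 ξ₂.
Substitute: (2·5.54 + 1) ξ₂ = 336.3 → ξ₂ = 27.84 kmol, ξ₁ = 154.2 kmol.
Outlet amounts (n = n₀ + Σ ν·ξ):
  H: 592 − 2(154.2) − 1(27.84) = 255.7
  D: 0 + 1(154.2) = 154.2
  G: 0 + 1(27.84) = 27.84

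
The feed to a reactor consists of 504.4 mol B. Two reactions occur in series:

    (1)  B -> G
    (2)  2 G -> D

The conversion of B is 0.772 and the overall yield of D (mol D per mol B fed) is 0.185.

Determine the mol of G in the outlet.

Conversion of B: B consumed = 1ξ₁ = 0.772 × 504.4 → ξ₁ = 389.4 mol.
Yield of D: 1ξ₂ / 504.4 = 0.185 → ξ₂ = 93.31 mol.
Outlet amounts (n = n₀ + Σ ν·ξ):
  B: 504.4 − 1(389.4) = 115
  G: 0 + 1(389.4) − 2(93.31) = 202.8
  D: 0 + 1(93.31) = 93.31

203 mol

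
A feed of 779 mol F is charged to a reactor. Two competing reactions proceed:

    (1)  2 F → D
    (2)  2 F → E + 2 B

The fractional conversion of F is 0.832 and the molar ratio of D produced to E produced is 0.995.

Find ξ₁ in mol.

Conversion of F: F consumed = 0.832 × 779 = 648.1 mol = 2ξ₁ + 2ξ₂.
Selectivity: 1ξ₁ / (1ξ₂) = 0.995 → ξ₁ = 0.995 ξ₂.
Substitute: (2·0.995 + 2) ξ₂ = 648.1 → ξ₂ = 162.4 mol, ξ₁ = 161.6 mol.
Outlet amounts (n = n₀ + Σ ν·ξ):
  F: 779 − 2(161.6) − 2(162.4) = 130.9
  D: 0 + 1(161.6) = 161.6
  E: 0 + 1(162.4) = 162.4
  B: 0 + 2(162.4) = 324.9

ξ₁ = 162 mol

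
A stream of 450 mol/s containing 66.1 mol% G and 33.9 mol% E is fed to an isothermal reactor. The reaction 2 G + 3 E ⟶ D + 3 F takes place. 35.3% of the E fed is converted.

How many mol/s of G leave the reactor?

262 mol/s

E reacted = 0.353 × 152.6 = 53.85 mol/s; ν_E = −3, so ξ = 53.85/3 = 17.95 mol/s.
Outlet amounts (n = n₀ + ν ξ):
  G: 297.4 − 2(17.95) = 261.5
  E: 152.6 − 3(17.95) = 98.7
  D: 0 + 1(17.95) = 17.95
  F: 0 + 3(17.95) = 53.85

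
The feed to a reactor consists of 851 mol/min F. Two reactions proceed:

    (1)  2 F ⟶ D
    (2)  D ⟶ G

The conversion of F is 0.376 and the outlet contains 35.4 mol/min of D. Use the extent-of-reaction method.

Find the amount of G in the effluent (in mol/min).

125 mol/min

Conversion of F: F consumed = 2ξ₁ = 0.376 × 851 → ξ₁ = 160 mol/min.
D balance: n_D = 0 + 1ξ₁ − 1ξ₂ = 35.4 → ξ₂ = (1·160 − 35.4)/1 = 124.6 mol/min.
Outlet amounts (n = n₀ + Σ ν·ξ):
  F: 851 − 2(160) = 531
  D: 0 + 1(160) − 1(124.6) = 35.4
  G: 0 + 1(124.6) = 124.6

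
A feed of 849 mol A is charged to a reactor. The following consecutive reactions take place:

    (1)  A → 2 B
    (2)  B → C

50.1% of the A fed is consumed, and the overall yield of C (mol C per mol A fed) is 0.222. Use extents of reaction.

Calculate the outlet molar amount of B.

662 mol

Conversion of A: A consumed = 1ξ₁ = 0.501 × 849 → ξ₁ = 425.3 mol.
Yield of C: 1ξ₂ / 849 = 0.222 → ξ₂ = 188.5 mol.
Outlet amounts (n = n₀ + Σ ν·ξ):
  A: 849 − 1(425.3) = 423.7
  B: 0 + 2(425.3) − 1(188.5) = 662.2
  C: 0 + 1(188.5) = 188.5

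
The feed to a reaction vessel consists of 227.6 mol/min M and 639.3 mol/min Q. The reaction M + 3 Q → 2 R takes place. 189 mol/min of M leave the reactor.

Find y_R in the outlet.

For M: n = n₀ − 1ξ → 189 = 227.6 − 1ξ, giving ξ = 38.6 mol/min.
Outlet amounts (n = n₀ + ν ξ):
  M: 227.6 − 1(38.6) = 189
  Q: 639.3 − 3(38.6) = 523.5
  R: 0 + 2(38.6) = 77.2
Total out = 789.7 mol/min; y_R = 77.2 / 789.7 = 0.09776.

0.0978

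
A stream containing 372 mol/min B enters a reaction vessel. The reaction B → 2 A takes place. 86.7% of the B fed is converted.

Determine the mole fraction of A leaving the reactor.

B reacted = 0.867 × 372 = 322.5 mol/min; ν_B = −1, so ξ = 322.5/1 = 322.5 mol/min.
Outlet amounts (n = n₀ + ν ξ):
  B: 372 − 1(322.5) = 49.48
  A: 0 + 2(322.5) = 645
Total out = 694.5 mol/min; y_A = 645 / 694.5 = 0.9288.

0.929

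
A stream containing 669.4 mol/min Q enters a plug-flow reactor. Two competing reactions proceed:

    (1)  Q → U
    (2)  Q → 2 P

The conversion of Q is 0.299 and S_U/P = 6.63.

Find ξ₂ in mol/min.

Conversion of Q: Q consumed = 0.299 × 669.4 = 200.2 mol/min = 1ξ₁ + 1ξ₂.
Selectivity: 1ξ₁ / (2ξ₂) = 6.63 → ξ₁ = 13.26 ξ₂.
Substitute: (1·13.26 + 1) ξ₂ = 200.2 → ξ₂ = 14.04 mol/min, ξ₁ = 186.1 mol/min.
Outlet amounts (n = n₀ + Σ ν·ξ):
  Q: 669.4 − 1(186.1) − 1(14.04) = 469.2
  U: 0 + 1(186.1) = 186.1
  P: 0 + 2(14.04) = 28.07

ξ₂ = 14 mol/min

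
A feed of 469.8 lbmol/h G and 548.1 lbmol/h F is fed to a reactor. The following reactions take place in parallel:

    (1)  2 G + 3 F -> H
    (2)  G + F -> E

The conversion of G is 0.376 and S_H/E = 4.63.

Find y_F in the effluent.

0.428

Conversion of G: G consumed = 0.376 × 469.8 = 176.6 lbmol/h = 2ξ₁ + 1ξ₂.
Selectivity: 1ξ₁ / (1ξ₂) = 4.63 → ξ₁ = 4.63 ξ₂.
Substitute: (2·4.63 + 1) ξ₂ = 176.6 → ξ₂ = 17.22 lbmol/h, ξ₁ = 79.71 lbmol/h.
Outlet amounts (n = n₀ + Σ ν·ξ):
  G: 469.8 − 2(79.71) − 1(17.22) = 293.2
  F: 548.1 − 3(79.71) − 1(17.22) = 291.7
  H: 0 + 1(79.71) = 79.71
  E: 0 + 1(17.22) = 17.22
Total out = 681.8 lbmol/h; y_F = 291.7 / 681.8 = 0.4279.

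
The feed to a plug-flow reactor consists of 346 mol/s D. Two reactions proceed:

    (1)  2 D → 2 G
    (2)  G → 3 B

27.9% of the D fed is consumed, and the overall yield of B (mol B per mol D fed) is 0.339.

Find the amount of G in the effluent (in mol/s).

Conversion of D: D consumed = 2ξ₁ = 0.279 × 346 → ξ₁ = 48.27 mol/s.
Yield of B: 3ξ₂ / 346 = 0.339 → ξ₂ = 39.1 mol/s.
Outlet amounts (n = n₀ + Σ ν·ξ):
  D: 346 − 2(48.27) = 249.5
  G: 0 + 2(48.27) − 1(39.1) = 57.44
  B: 0 + 3(39.1) = 117.3

57.4 mol/s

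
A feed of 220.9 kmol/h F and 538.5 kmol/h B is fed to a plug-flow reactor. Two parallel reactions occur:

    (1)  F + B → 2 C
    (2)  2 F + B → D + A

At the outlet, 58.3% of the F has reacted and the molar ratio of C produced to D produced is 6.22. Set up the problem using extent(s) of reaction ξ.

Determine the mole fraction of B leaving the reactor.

0.592

Conversion of F: F consumed = 0.583 × 220.9 = 128.8 kmol/h = 1ξ₁ + 2ξ₂.
Selectivity: 2ξ₁ / (1ξ₂) = 6.22 → ξ₁ = 3.11 ξ₂.
Substitute: (1·3.11 + 2) ξ₂ = 128.8 → ξ₂ = 25.2 kmol/h, ξ₁ = 78.38 kmol/h.
Outlet amounts (n = n₀ + Σ ν·ξ):
  F: 220.9 − 1(78.38) − 2(25.2) = 92.12
  B: 538.5 − 1(78.38) − 1(25.2) = 434.9
  C: 0 + 2(78.38) = 156.8
  D: 0 + 1(25.2) = 25.2
  A: 0 + 1(25.2) = 25.2
Total out = 734.2 kmol/h; y_B = 434.9 / 734.2 = 0.5924.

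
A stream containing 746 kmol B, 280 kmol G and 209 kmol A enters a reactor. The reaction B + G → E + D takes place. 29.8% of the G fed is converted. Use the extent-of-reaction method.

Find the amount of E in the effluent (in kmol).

83.4 kmol

G reacted = 0.298 × 280 = 83.44 kmol; ν_G = −1, so ξ = 83.44/1 = 83.44 kmol.
Outlet amounts (n = n₀ + ν ξ):
  B: 746 − 1(83.44) = 662.6
  G: 280 − 1(83.44) = 196.6
  E: 0 + 1(83.44) = 83.44
  D: 0 + 1(83.44) = 83.44
  A: 209 (inert)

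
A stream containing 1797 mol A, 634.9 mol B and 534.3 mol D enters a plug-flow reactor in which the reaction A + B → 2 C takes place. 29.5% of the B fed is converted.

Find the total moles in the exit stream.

2970 mol

B reacted = 0.295 × 634.9 = 187.3 mol; ν_B = −1, so ξ = 187.3/1 = 187.3 mol.
Outlet amounts (n = n₀ + ν ξ):
  A: 1797 − 1(187.3) = 1610
  B: 634.9 − 1(187.3) = 447.6
  C: 0 + 2(187.3) = 374.6
  D: 534.3 (inert)
Total out = 1610 + 447.6 + 374.6 + 534.3 = 2966 mol.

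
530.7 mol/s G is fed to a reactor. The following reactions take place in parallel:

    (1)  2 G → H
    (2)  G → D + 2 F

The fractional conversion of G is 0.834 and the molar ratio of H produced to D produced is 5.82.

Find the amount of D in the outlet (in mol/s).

35 mol/s

Conversion of G: G consumed = 0.834 × 530.7 = 442.6 mol/s = 2ξ₁ + 1ξ₂.
Selectivity: 1ξ₁ / (1ξ₂) = 5.82 → ξ₁ = 5.82 ξ₂.
Substitute: (2·5.82 + 1) ξ₂ = 442.6 → ξ₂ = 35.02 mol/s, ξ₁ = 203.8 mol/s.
Outlet amounts (n = n₀ + Σ ν·ξ):
  G: 530.7 − 2(203.8) − 1(35.02) = 88.1
  H: 0 + 1(203.8) = 203.8
  D: 0 + 1(35.02) = 35.02
  F: 0 + 2(35.02) = 70.03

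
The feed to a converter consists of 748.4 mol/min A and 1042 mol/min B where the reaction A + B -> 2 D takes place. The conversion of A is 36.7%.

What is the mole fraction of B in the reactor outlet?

0.429

A reacted = 0.367 × 748.4 = 274.7 mol/min; ν_A = −1, so ξ = 274.7/1 = 274.7 mol/min.
Outlet amounts (n = n₀ + ν ξ):
  A: 748.4 − 1(274.7) = 473.7
  B: 1042 − 1(274.7) = 767.3
  D: 0 + 2(274.7) = 549.3
Total out = 1790 mol/min; y_B = 767.3 / 1790 = 0.4286.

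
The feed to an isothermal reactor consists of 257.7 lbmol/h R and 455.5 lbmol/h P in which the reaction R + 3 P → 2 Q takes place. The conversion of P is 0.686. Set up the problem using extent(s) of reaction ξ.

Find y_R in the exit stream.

P reacted = 0.686 × 455.5 = 312.5 lbmol/h; ν_P = −3, so ξ = 312.5/3 = 104.2 lbmol/h.
Outlet amounts (n = n₀ + ν ξ):
  R: 257.7 − 1(104.2) = 153.5
  P: 455.5 − 3(104.2) = 143
  Q: 0 + 2(104.2) = 208.3
Total out = 504.9 lbmol/h; y_R = 153.5 / 504.9 = 0.3041.

0.304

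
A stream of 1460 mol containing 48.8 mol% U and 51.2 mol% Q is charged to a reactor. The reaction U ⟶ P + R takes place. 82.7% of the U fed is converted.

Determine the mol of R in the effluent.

U reacted = 0.827 × 712.5 = 589.2 mol; ν_U = −1, so ξ = 589.2/1 = 589.2 mol.
Outlet amounts (n = n₀ + ν ξ):
  U: 712.5 − 1(589.2) = 123.3
  P: 0 + 1(589.2) = 589.2
  R: 0 + 1(589.2) = 589.2
  Q: 747.5 (inert)

589 mol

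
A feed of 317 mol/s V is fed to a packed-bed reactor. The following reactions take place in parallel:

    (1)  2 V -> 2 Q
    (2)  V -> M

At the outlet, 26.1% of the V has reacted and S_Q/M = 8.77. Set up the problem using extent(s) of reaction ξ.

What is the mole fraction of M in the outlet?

0.0267

Conversion of V: V consumed = 0.261 × 317 = 82.74 mol/s = 2ξ₁ + 1ξ₂.
Selectivity: 2ξ₁ / (1ξ₂) = 8.77 → ξ₁ = 4.385 ξ₂.
Substitute: (2·4.385 + 1) ξ₂ = 82.74 → ξ₂ = 8.468 mol/s, ξ₁ = 37.13 mol/s.
Outlet amounts (n = n₀ + Σ ν·ξ):
  V: 317 − 2(37.13) − 1(8.468) = 234.3
  Q: 0 + 2(37.13) = 74.27
  M: 0 + 1(8.468) = 8.468
Total out = 317 mol/s; y_M = 8.468 / 317 = 0.02671.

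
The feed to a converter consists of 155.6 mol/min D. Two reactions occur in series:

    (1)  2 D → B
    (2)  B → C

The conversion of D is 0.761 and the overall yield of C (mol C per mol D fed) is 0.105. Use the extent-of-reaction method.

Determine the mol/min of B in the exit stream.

Conversion of D: D consumed = 2ξ₁ = 0.761 × 155.6 → ξ₁ = 59.21 mol/min.
Yield of C: 1ξ₂ / 155.6 = 0.105 → ξ₂ = 16.34 mol/min.
Outlet amounts (n = n₀ + Σ ν·ξ):
  D: 155.6 − 2(59.21) = 37.19
  B: 0 + 1(59.21) − 1(16.34) = 42.87
  C: 0 + 1(16.34) = 16.34

42.9 mol/min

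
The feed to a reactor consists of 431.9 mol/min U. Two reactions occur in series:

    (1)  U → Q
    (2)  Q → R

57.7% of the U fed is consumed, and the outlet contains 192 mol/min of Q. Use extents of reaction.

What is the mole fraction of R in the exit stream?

0.132

Conversion of U: U consumed = 1ξ₁ = 0.577 × 431.9 → ξ₁ = 249.2 mol/min.
Q balance: n_Q = 0 + 1ξ₁ − 1ξ₂ = 192 → ξ₂ = (1·249.2 − 192)/1 = 57.21 mol/min.
Outlet amounts (n = n₀ + Σ ν·ξ):
  U: 431.9 − 1(249.2) = 182.7
  Q: 0 + 1(249.2) − 1(57.21) = 192
  R: 0 + 1(57.21) = 57.21
Total out = 431.9 mol/min; y_R = 57.21 / 431.9 = 0.1325.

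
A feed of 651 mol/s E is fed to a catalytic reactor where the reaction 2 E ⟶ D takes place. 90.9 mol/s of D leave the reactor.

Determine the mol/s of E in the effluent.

469 mol/s

For D: n = n₀ + 1ξ → 90.9 = 0 + 1ξ, giving ξ = 90.9 mol/s.
Outlet amounts (n = n₀ + ν ξ):
  E: 651 − 2(90.9) = 469.2
  D: 0 + 1(90.9) = 90.9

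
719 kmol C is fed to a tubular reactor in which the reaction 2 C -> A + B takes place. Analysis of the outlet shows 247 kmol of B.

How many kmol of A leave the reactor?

For B: n = n₀ + 1ξ → 247 = 0 + 1ξ, giving ξ = 247 kmol.
Outlet amounts (n = n₀ + ν ξ):
  C: 719 − 2(247) = 225
  A: 0 + 1(247) = 247
  B: 0 + 1(247) = 247

247 kmol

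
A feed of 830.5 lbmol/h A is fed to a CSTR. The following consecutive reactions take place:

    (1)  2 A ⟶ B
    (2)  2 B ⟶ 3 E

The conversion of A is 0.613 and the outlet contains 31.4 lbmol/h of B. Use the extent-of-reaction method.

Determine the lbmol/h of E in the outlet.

Conversion of A: A consumed = 2ξ₁ = 0.613 × 830.5 → ξ₁ = 254.5 lbmol/h.
B balance: n_B = 0 + 1ξ₁ − 2ξ₂ = 31.4 → ξ₂ = (1·254.5 − 31.4)/2 = 111.6 lbmol/h.
Outlet amounts (n = n₀ + Σ ν·ξ):
  A: 830.5 − 2(254.5) = 321.4
  B: 0 + 1(254.5) − 2(111.6) = 31.4
  E: 0 + 3(111.6) = 334.7

335 lbmol/h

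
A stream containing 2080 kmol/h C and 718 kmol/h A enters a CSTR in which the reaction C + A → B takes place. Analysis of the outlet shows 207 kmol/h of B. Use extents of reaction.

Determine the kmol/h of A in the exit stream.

511 kmol/h

For B: n = n₀ + 1ξ → 207 = 0 + 1ξ, giving ξ = 207 kmol/h.
Outlet amounts (n = n₀ + ν ξ):
  C: 2080 − 1(207) = 1873
  A: 718 − 1(207) = 511
  B: 0 + 1(207) = 207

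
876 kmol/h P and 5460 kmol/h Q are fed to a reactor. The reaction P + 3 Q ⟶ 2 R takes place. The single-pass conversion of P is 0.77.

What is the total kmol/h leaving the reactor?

P reacted = 0.77 × 876 = 674.5 kmol/h; ν_P = −1, so ξ = 674.5/1 = 674.5 kmol/h.
Outlet amounts (n = n₀ + ν ξ):
  P: 876 − 1(674.5) = 201.5
  Q: 5460 − 3(674.5) = 3436
  R: 0 + 2(674.5) = 1349
Total out = 201.5 + 3436 + 1349 = 4987 kmol/h.

4990 kmol/h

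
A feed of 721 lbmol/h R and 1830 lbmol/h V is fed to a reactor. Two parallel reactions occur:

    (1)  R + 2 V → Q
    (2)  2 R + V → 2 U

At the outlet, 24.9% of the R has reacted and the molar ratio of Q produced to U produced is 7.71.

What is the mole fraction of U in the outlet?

Conversion of R: R consumed = 0.249 × 721 = 179.5 lbmol/h = 1ξ₁ + 2ξ₂.
Selectivity: 1ξ₁ / (2ξ₂) = 7.71 → ξ₁ = 15.42 ξ₂.
Substitute: (1·15.42 + 2) ξ₂ = 179.5 → ξ₂ = 10.31 lbmol/h, ξ₁ = 158.9 lbmol/h.
Outlet amounts (n = n₀ + Σ ν·ξ):
  R: 721 − 1(158.9) − 2(10.31) = 541.5
  V: 1830 − 2(158.9) − 1(10.31) = 1502
  Q: 0 + 1(158.9) = 158.9
  U: 0 + 2(10.31) = 20.61
Total out = 2223 lbmol/h; y_U = 20.61 / 2223 = 0.009273.

0.00927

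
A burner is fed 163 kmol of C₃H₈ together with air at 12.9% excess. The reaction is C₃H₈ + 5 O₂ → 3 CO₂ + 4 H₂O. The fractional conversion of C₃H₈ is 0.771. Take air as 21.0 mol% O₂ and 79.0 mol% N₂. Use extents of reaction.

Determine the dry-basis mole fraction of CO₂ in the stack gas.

Stoichiometric O₂ = 5 × 163 = 815 kmol; O₂ fed = 815 × 1.129 = 920.1 kmol.
N₂ fed = 920.1 × 79/21 = 3461 kmol.
Fuel reacted = 0.771 × 163 → ξ = 125.7 kmol.
Outlet (n = n₀ + ν ξ):
  C₃H₈: 163 − 1(125.7) = 37.33
  O₂: 920.1 − 5(125.7) = 291.8
  N₂: 3461 (inert)
  CO₂: 0 + 3(125.7) = 377
  H₂O: 0 + 4(125.7) = 502.7
Dry total = 4168 kmol; y_CO₂ (dry) = 377 / 4168 = 0.09046.

0.0905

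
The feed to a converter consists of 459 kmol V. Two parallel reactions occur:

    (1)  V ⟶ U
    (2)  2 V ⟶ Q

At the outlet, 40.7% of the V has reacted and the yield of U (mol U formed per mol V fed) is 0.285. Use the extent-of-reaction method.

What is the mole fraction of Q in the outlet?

0.065

Yield of U: 1ξ₁ / 459 = 0.285 → ξ₁ = 130.8 kmol.
Conversion of V: 1ξ₁ + 2ξ₂ = 0.407 × 459 = 186.8 → ξ₂ = 28 kmol.
Outlet amounts (n = n₀ + Σ ν·ξ):
  V: 459 − 1(130.8) − 2(28) = 272.2
  U: 0 + 1(130.8) = 130.8
  Q: 0 + 1(28) = 28
Total out = 431 kmol; y_Q = 28 / 431 = 0.06496.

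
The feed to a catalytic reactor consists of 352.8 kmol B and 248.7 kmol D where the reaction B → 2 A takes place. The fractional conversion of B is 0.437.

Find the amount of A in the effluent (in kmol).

B reacted = 0.437 × 352.8 = 154.2 kmol; ν_B = −1, so ξ = 154.2/1 = 154.2 kmol.
Outlet amounts (n = n₀ + ν ξ):
  B: 352.8 − 1(154.2) = 198.6
  A: 0 + 2(154.2) = 308.3
  D: 248.7 (inert)

308 kmol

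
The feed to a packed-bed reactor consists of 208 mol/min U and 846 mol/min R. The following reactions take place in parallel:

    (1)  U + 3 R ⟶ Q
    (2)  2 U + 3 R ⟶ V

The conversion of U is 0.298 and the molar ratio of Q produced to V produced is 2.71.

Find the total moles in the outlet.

894 mol/min

Conversion of U: U consumed = 0.298 × 208 = 61.98 mol/min = 1ξ₁ + 2ξ₂.
Selectivity: 1ξ₁ / (1ξ₂) = 2.71 → ξ₁ = 2.71 ξ₂.
Substitute: (1·2.71 + 2) ξ₂ = 61.98 → ξ₂ = 13.16 mol/min, ξ₁ = 35.66 mol/min.
Outlet amounts (n = n₀ + Σ ν·ξ):
  U: 208 − 1(35.66) − 2(13.16) = 146
  R: 846 − 3(35.66) − 3(13.16) = 699.5
  Q: 0 + 1(35.66) = 35.66
  V: 0 + 1(13.16) = 13.16
Total out = 146 + 699.5 + 35.66 + 13.16 = 894.4 mol/min.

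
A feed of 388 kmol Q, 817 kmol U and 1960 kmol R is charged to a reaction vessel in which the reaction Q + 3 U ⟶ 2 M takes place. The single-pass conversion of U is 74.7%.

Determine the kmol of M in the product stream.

U reacted = 0.747 × 817 = 610.3 kmol; ν_U = −3, so ξ = 610.3/3 = 203.4 kmol.
Outlet amounts (n = n₀ + ν ξ):
  Q: 388 − 1(203.4) = 184.6
  U: 817 − 3(203.4) = 206.7
  M: 0 + 2(203.4) = 406.9
  R: 1960 (inert)

407 kmol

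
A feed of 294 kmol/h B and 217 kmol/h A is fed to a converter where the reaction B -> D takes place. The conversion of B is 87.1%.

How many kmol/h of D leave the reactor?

256 kmol/h

B reacted = 0.871 × 294 = 256.1 kmol/h; ν_B = −1, so ξ = 256.1/1 = 256.1 kmol/h.
Outlet amounts (n = n₀ + ν ξ):
  B: 294 − 1(256.1) = 37.93
  D: 0 + 1(256.1) = 256.1
  A: 217 (inert)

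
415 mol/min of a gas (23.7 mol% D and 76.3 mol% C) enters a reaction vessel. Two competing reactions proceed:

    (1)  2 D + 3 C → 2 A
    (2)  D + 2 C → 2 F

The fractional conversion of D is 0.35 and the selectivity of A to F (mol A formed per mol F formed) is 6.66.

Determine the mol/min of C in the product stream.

264 mol/min

Conversion of D: D consumed = 0.35 × 98.36 = 34.42 mol/min = 2ξ₁ + 1ξ₂.
Selectivity: 2ξ₁ / (2ξ₂) = 6.66 → ξ₁ = 6.66 ξ₂.
Substitute: (2·6.66 + 1) ξ₂ = 34.42 → ξ₂ = 2.404 mol/min, ξ₁ = 16.01 mol/min.
Outlet amounts (n = n₀ + Σ ν·ξ):
  D: 98.36 − 2(16.01) − 1(2.404) = 63.93
  C: 316.6 − 3(16.01) − 2(2.404) = 263.8
  A: 0 + 2(16.01) = 32.02
  F: 0 + 2(2.404) = 4.808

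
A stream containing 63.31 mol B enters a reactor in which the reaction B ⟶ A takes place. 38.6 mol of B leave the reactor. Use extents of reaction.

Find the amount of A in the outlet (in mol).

24.7 mol

For B: n = n₀ − 1ξ → 38.6 = 63.31 − 1ξ, giving ξ = 24.71 mol.
Outlet amounts (n = n₀ + ν ξ):
  B: 63.31 − 1(24.71) = 38.6
  A: 0 + 1(24.71) = 24.71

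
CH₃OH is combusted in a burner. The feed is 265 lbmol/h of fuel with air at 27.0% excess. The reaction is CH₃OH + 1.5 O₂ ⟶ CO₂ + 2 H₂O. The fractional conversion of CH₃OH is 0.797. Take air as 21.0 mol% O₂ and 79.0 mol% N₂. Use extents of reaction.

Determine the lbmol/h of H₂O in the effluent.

Stoichiometric O₂ = 1.5 × 265 = 397.5 lbmol/h; O₂ fed = 397.5 × 1.270 = 504.8 lbmol/h.
N₂ fed = 504.8 × 79/21 = 1899 lbmol/h.
Fuel reacted = 0.797 × 265 → ξ = 211.2 lbmol/h.
Outlet (n = n₀ + ν ξ):
  CH₃OH: 265 − 1(211.2) = 53.79
  O₂: 504.8 − 1.5(211.2) = 188
  N₂: 1899 (inert)
  CO₂: 0 + 1(211.2) = 211.2
  H₂O: 0 + 2(211.2) = 422.4

422 lbmol/h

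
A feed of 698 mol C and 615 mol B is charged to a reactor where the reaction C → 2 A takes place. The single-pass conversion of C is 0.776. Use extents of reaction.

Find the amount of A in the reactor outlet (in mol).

C reacted = 0.776 × 698 = 541.6 mol; ν_C = −1, so ξ = 541.6/1 = 541.6 mol.
Outlet amounts (n = n₀ + ν ξ):
  C: 698 − 1(541.6) = 156.4
  A: 0 + 2(541.6) = 1083
  B: 615 (inert)

1080 mol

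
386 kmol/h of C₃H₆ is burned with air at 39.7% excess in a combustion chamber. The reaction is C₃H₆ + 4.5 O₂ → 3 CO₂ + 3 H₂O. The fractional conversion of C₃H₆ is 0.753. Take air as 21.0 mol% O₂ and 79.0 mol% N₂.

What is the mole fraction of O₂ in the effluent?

Stoichiometric O₂ = 4.5 × 386 = 1737 kmol/h; O₂ fed = 1737 × 1.397 = 2427 kmol/h.
N₂ fed = 2427 × 79/21 = 9129 kmol/h.
Fuel reacted = 0.753 × 386 → ξ = 290.7 kmol/h.
Outlet (n = n₀ + ν ξ):
  C₃H₆: 386 − 1(290.7) = 95.34
  O₂: 2427 − 4.5(290.7) = 1119
  N₂: 9129 (inert)
  CO₂: 0 + 3(290.7) = 872
  H₂O: 0 + 3(290.7) = 872
Total out = 12090 kmol/h; y_O₂ = 1119 / 12090 = 0.09255.

0.0926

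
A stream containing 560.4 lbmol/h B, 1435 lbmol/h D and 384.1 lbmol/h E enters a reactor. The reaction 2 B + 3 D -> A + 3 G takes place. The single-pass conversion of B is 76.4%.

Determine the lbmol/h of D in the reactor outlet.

B reacted = 0.764 × 560.4 = 428.1 lbmol/h; ν_B = −2, so ξ = 428.1/2 = 214.1 lbmol/h.
Outlet amounts (n = n₀ + ν ξ):
  B: 560.4 − 2(214.1) = 132.3
  D: 1435 − 3(214.1) = 792.8
  A: 0 + 1(214.1) = 214.1
  G: 0 + 3(214.1) = 642.2
  E: 384.1 (inert)

793 lbmol/h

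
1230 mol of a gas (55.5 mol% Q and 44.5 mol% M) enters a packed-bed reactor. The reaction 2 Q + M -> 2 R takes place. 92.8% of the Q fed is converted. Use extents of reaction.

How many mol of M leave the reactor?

231 mol

Q reacted = 0.928 × 682.6 = 633.5 mol; ν_Q = −2, so ξ = 633.5/2 = 316.7 mol.
Outlet amounts (n = n₀ + ν ξ):
  Q: 682.6 − 2(316.7) = 49.15
  M: 547.4 − 1(316.7) = 230.6
  R: 0 + 2(316.7) = 633.5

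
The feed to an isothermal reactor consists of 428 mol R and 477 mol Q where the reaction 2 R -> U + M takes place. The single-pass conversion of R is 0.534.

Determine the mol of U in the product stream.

R reacted = 0.534 × 428 = 228.6 mol; ν_R = −2, so ξ = 228.6/2 = 114.3 mol.
Outlet amounts (n = n₀ + ν ξ):
  R: 428 − 2(114.3) = 199.4
  U: 0 + 1(114.3) = 114.3
  M: 0 + 1(114.3) = 114.3
  Q: 477 (inert)

114 mol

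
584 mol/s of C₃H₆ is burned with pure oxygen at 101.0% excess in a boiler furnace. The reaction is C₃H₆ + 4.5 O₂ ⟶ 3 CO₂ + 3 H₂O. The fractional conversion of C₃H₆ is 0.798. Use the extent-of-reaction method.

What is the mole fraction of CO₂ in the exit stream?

0.229

Stoichiometric O₂ = 4.5 × 584 = 2628 mol/s; O₂ fed = 2628 × 2.010 = 5282 mol/s.
Fuel reacted = 0.798 × 584 → ξ = 466 mol/s.
Outlet (n = n₀ + ν ξ):
  C₃H₆: 584 − 1(466) = 118
  O₂: 5282 − 4.5(466) = 3185
  CO₂: 0 + 3(466) = 1398
  H₂O: 0 + 3(466) = 1398
Total out = 6099 mol/s; y_CO₂ = 1398 / 6099 = 0.2292.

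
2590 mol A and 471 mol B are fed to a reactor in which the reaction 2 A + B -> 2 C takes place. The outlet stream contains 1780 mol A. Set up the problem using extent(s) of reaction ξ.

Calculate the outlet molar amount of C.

For A: n = n₀ − 2ξ → 1780 = 2590 − 2ξ, giving ξ = 405 mol.
Outlet amounts (n = n₀ + ν ξ):
  A: 2590 − 2(405) = 1780
  B: 471 − 1(405) = 66
  C: 0 + 2(405) = 810

810 mol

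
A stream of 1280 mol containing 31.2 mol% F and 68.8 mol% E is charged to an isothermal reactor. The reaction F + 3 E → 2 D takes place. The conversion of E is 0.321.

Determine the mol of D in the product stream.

188 mol

E reacted = 0.321 × 880.6 = 282.7 mol; ν_E = −3, so ξ = 282.7/3 = 94.23 mol.
Outlet amounts (n = n₀ + ν ξ):
  F: 399.4 − 1(94.23) = 305.1
  E: 880.6 − 3(94.23) = 598
  D: 0 + 2(94.23) = 188.5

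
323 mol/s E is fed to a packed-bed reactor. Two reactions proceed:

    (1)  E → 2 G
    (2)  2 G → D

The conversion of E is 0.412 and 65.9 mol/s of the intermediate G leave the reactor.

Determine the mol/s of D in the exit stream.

100 mol/s

Conversion of E: E consumed = 1ξ₁ = 0.412 × 323 → ξ₁ = 133.1 mol/s.
G balance: n_G = 0 + 2ξ₁ − 2ξ₂ = 65.9 → ξ₂ = (2·133.1 − 65.9)/2 = 100.1 mol/s.
Outlet amounts (n = n₀ + Σ ν·ξ):
  E: 323 − 1(133.1) = 189.9
  G: 0 + 2(133.1) − 2(100.1) = 65.9
  D: 0 + 1(100.1) = 100.1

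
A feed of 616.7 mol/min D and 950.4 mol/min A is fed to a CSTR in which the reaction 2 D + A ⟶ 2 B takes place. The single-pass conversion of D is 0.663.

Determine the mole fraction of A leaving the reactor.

0.547

D reacted = 0.663 × 616.7 = 408.9 mol/min; ν_D = −2, so ξ = 408.9/2 = 204.4 mol/min.
Outlet amounts (n = n₀ + ν ξ):
  D: 616.7 − 2(204.4) = 207.8
  A: 950.4 − 1(204.4) = 746
  B: 0 + 2(204.4) = 408.9
Total out = 1363 mol/min; y_A = 746 / 1363 = 0.5474.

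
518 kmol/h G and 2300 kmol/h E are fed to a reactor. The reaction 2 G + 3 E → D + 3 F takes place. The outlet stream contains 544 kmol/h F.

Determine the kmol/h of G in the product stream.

155 kmol/h

For F: n = n₀ + 3ξ → 544 = 0 + 3ξ, giving ξ = 181.3 kmol/h.
Outlet amounts (n = n₀ + ν ξ):
  G: 518 − 2(181.3) = 155.3
  E: 2300 − 3(181.3) = 1756
  D: 0 + 1(181.3) = 181.3
  F: 0 + 3(181.3) = 544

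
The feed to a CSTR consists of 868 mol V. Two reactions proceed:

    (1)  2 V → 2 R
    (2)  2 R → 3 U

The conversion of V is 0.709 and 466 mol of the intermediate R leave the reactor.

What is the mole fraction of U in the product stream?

Conversion of V: V consumed = 2ξ₁ = 0.709 × 868 → ξ₁ = 307.7 mol.
R balance: n_R = 0 + 2ξ₁ − 2ξ₂ = 466 → ξ₂ = (2·307.7 − 466)/2 = 74.71 mol.
Outlet amounts (n = n₀ + Σ ν·ξ):
  V: 868 − 2(307.7) = 252.6
  R: 0 + 2(307.7) − 2(74.71) = 466
  U: 0 + 3(74.71) = 224.1
Total out = 942.7 mol; y_U = 224.1 / 942.7 = 0.2377.

0.238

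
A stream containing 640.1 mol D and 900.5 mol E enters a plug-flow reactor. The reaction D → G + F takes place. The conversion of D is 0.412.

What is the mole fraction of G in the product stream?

0.146

D reacted = 0.412 × 640.1 = 263.7 mol; ν_D = −1, so ξ = 263.7/1 = 263.7 mol.
Outlet amounts (n = n₀ + ν ξ):
  D: 640.1 − 1(263.7) = 376.4
  G: 0 + 1(263.7) = 263.7
  F: 0 + 1(263.7) = 263.7
  E: 900.5 (inert)
Total out = 1804 mol; y_G = 263.7 / 1804 = 0.1462.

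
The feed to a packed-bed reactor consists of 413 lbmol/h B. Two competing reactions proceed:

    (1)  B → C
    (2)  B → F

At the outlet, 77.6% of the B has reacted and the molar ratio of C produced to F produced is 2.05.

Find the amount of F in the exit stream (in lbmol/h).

105 lbmol/h

Conversion of B: B consumed = 0.776 × 413 = 320.5 lbmol/h = 1ξ₁ + 1ξ₂.
Selectivity: 1ξ₁ / (1ξ₂) = 2.05 → ξ₁ = 2.05 ξ₂.
Substitute: (1·2.05 + 1) ξ₂ = 320.5 → ξ₂ = 105.1 lbmol/h, ξ₁ = 215.4 lbmol/h.
Outlet amounts (n = n₀ + Σ ν·ξ):
  B: 413 − 1(215.4) − 1(105.1) = 92.51
  C: 0 + 1(215.4) = 215.4
  F: 0 + 1(105.1) = 105.1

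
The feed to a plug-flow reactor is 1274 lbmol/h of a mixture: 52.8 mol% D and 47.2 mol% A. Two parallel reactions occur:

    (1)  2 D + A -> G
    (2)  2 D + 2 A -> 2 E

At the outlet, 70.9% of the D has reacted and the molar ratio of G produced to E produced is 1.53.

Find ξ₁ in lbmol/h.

Conversion of D: D consumed = 0.709 × 672.7 = 476.9 lbmol/h = 2ξ₁ + 2ξ₂.
Selectivity: 1ξ₁ / (2ξ₂) = 1.53 → ξ₁ = 3.06 ξ₂.
Substitute: (2·3.06 + 2) ξ₂ = 476.9 → ξ₂ = 58.73 lbmol/h, ξ₁ = 179.7 lbmol/h.
Outlet amounts (n = n₀ + Σ ν·ξ):
  D: 672.7 − 2(179.7) − 2(58.73) = 195.7
  A: 601.3 − 1(179.7) − 2(58.73) = 304.1
  G: 0 + 1(179.7) = 179.7
  E: 0 + 2(58.73) = 117.5

ξ₁ = 180 lbmol/h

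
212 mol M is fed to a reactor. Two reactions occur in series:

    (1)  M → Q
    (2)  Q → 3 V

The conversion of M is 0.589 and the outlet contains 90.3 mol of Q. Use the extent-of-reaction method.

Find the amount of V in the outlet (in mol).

104 mol

Conversion of M: M consumed = 1ξ₁ = 0.589 × 212 → ξ₁ = 124.9 mol.
Q balance: n_Q = 0 + 1ξ₁ − 1ξ₂ = 90.3 → ξ₂ = (1·124.9 − 90.3)/1 = 34.57 mol.
Outlet amounts (n = n₀ + Σ ν·ξ):
  M: 212 − 1(124.9) = 87.13
  Q: 0 + 1(124.9) − 1(34.57) = 90.3
  V: 0 + 3(34.57) = 103.7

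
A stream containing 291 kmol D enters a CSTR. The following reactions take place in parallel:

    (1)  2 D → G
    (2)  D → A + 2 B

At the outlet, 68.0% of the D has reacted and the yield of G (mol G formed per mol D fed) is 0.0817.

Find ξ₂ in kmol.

Yield of G: 1ξ₁ / 291 = 0.0817 → ξ₁ = 23.77 kmol.
Conversion of D: 2ξ₁ + 1ξ₂ = 0.68 × 291 = 197.9 → ξ₂ = 150.3 kmol.
Outlet amounts (n = n₀ + Σ ν·ξ):
  D: 291 − 2(23.77) − 1(150.3) = 93.12
  G: 0 + 1(23.77) = 23.77
  A: 0 + 1(150.3) = 150.3
  B: 0 + 2(150.3) = 300.7

ξ₂ = 150 kmol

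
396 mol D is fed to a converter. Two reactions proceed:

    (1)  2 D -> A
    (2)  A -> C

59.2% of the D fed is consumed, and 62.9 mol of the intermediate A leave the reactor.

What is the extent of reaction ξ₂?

ξ₂ = 54.3 mol

Conversion of D: D consumed = 2ξ₁ = 0.592 × 396 → ξ₁ = 117.2 mol.
A balance: n_A = 0 + 1ξ₁ − 1ξ₂ = 62.9 → ξ₂ = (1·117.2 − 62.9)/1 = 54.32 mol.
Outlet amounts (n = n₀ + Σ ν·ξ):
  D: 396 − 2(117.2) = 161.6
  A: 0 + 1(117.2) − 1(54.32) = 62.9
  C: 0 + 1(54.32) = 54.32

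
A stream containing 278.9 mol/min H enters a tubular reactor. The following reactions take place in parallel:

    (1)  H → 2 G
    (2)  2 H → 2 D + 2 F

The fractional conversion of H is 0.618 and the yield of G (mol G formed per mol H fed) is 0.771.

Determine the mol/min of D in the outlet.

64.8 mol/min

Yield of G: 2ξ₁ / 278.9 = 0.771 → ξ₁ = 107.5 mol/min.
Conversion of H: 1ξ₁ + 2ξ₂ = 0.618 × 278.9 = 172.4 → ξ₂ = 32.42 mol/min.
Outlet amounts (n = n₀ + Σ ν·ξ):
  H: 278.9 − 1(107.5) − 2(32.42) = 106.5
  G: 0 + 2(107.5) = 215
  D: 0 + 2(32.42) = 64.84
  F: 0 + 2(32.42) = 64.84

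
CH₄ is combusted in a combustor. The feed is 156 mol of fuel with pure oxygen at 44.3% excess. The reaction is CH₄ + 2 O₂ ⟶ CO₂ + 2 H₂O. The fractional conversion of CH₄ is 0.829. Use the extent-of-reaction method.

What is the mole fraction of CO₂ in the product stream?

Stoichiometric O₂ = 2 × 156 = 312 mol; O₂ fed = 312 × 1.443 = 450.2 mol.
Fuel reacted = 0.829 × 156 → ξ = 129.3 mol.
Outlet (n = n₀ + ν ξ):
  CH₄: 156 − 1(129.3) = 26.68
  O₂: 450.2 − 2(129.3) = 191.6
  CO₂: 0 + 1(129.3) = 129.3
  H₂O: 0 + 2(129.3) = 258.6
Total out = 606.2 mol; y_CO₂ = 129.3 / 606.2 = 0.2133.

0.213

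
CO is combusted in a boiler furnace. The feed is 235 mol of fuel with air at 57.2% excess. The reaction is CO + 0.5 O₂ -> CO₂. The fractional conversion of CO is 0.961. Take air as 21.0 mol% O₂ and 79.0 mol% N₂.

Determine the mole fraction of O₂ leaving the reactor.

0.0717

Stoichiometric O₂ = 0.5 × 235 = 117.5 mol; O₂ fed = 117.5 × 1.572 = 184.7 mol.
N₂ fed = 184.7 × 79/21 = 694.9 mol.
Fuel reacted = 0.961 × 235 → ξ = 225.8 mol.
Outlet (n = n₀ + ν ξ):
  CO: 235 − 1(225.8) = 9.165
  O₂: 184.7 − 0.5(225.8) = 71.79
  N₂: 694.9 (inert)
  CO₂: 0 + 1(225.8) = 225.8
Total out = 1002 mol; y_O₂ = 71.79 / 1002 = 0.07167.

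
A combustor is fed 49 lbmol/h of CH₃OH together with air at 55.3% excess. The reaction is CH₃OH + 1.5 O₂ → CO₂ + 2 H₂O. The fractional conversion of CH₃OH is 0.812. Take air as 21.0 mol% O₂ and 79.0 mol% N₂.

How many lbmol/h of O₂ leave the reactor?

Stoichiometric O₂ = 1.5 × 49 = 73.5 lbmol/h; O₂ fed = 73.5 × 1.553 = 114.1 lbmol/h.
N₂ fed = 114.1 × 79/21 = 429.4 lbmol/h.
Fuel reacted = 0.812 × 49 → ξ = 39.79 lbmol/h.
Outlet (n = n₀ + ν ξ):
  CH₃OH: 49 − 1(39.79) = 9.212
  O₂: 114.1 − 1.5(39.79) = 54.46
  N₂: 429.4 (inert)
  CO₂: 0 + 1(39.79) = 39.79
  H₂O: 0 + 2(39.79) = 79.58

54.5 lbmol/h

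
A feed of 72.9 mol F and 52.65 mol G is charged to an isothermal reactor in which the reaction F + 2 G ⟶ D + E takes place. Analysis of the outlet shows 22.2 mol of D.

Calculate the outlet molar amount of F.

50.7 mol

For D: n = n₀ + 1ξ → 22.2 = 0 + 1ξ, giving ξ = 22.2 mol.
Outlet amounts (n = n₀ + ν ξ):
  F: 72.9 − 1(22.2) = 50.7
  G: 52.65 − 2(22.2) = 8.25
  D: 0 + 1(22.2) = 22.2
  E: 0 + 1(22.2) = 22.2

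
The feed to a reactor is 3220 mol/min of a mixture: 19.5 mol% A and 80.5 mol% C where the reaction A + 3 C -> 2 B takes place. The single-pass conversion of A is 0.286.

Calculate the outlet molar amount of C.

2050 mol/min

A reacted = 0.286 × 627.9 = 179.6 mol/min; ν_A = −1, so ξ = 179.6/1 = 179.6 mol/min.
Outlet amounts (n = n₀ + ν ξ):
  A: 627.9 − 1(179.6) = 448.3
  C: 2592 − 3(179.6) = 2053
  B: 0 + 2(179.6) = 359.2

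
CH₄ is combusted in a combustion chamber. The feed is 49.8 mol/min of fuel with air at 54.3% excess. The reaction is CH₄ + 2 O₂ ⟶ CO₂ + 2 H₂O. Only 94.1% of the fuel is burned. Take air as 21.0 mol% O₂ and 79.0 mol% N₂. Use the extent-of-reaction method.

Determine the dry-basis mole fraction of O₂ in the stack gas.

Stoichiometric O₂ = 2 × 49.8 = 99.6 mol/min; O₂ fed = 99.6 × 1.543 = 153.7 mol/min.
N₂ fed = 153.7 × 79/21 = 578.1 mol/min.
Fuel reacted = 0.941 × 49.8 → ξ = 46.86 mol/min.
Outlet (n = n₀ + ν ξ):
  CH₄: 49.8 − 1(46.86) = 2.938
  O₂: 153.7 − 2(46.86) = 59.96
  N₂: 578.1 (inert)
  CO₂: 0 + 1(46.86) = 46.86
  H₂O: 0 + 2(46.86) = 93.72
Dry total = 687.9 mol/min; y_O₂ (dry) = 59.96 / 687.9 = 0.08716.

0.0872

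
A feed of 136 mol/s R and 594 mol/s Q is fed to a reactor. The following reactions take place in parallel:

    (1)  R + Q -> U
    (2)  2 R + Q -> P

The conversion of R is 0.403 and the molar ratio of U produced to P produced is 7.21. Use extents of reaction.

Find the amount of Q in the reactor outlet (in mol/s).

Conversion of R: R consumed = 0.403 × 136 = 54.81 mol/s = 1ξ₁ + 2ξ₂.
Selectivity: 1ξ₁ / (1ξ₂) = 7.21 → ξ₁ = 7.21 ξ₂.
Substitute: (1·7.21 + 2) ξ₂ = 54.81 → ξ₂ = 5.951 mol/s, ξ₁ = 42.91 mol/s.
Outlet amounts (n = n₀ + Σ ν·ξ):
  R: 136 − 1(42.91) − 2(5.951) = 81.19
  Q: 594 − 1(42.91) − 1(5.951) = 545.1
  U: 0 + 1(42.91) = 42.91
  P: 0 + 1(5.951) = 5.951

545 mol/s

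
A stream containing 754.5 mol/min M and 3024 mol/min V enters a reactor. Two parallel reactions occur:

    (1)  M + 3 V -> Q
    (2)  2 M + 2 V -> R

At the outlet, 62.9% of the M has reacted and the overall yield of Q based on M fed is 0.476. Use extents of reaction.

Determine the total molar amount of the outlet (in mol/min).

2530 mol/min

Yield of Q: 1ξ₁ / 754.5 = 0.476 → ξ₁ = 359.1 mol/min.
Conversion of M: 1ξ₁ + 2ξ₂ = 0.629 × 754.5 = 474.6 → ξ₂ = 57.72 mol/min.
Outlet amounts (n = n₀ + Σ ν·ξ):
  M: 754.5 − 1(359.1) − 2(57.72) = 279.9
  V: 3024 − 3(359.1) − 2(57.72) = 1831
  Q: 0 + 1(359.1) = 359.1
  R: 0 + 1(57.72) = 57.72
Total out = 279.9 + 1831 + 359.1 + 57.72 = 2528 mol/min.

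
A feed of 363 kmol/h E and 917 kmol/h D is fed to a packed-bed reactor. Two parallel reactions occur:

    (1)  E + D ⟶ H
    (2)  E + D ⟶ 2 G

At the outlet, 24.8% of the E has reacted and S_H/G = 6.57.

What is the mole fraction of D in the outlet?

0.691

Conversion of E: E consumed = 0.248 × 363 = 90.02 kmol/h = 1ξ₁ + 1ξ₂.
Selectivity: 1ξ₁ / (2ξ₂) = 6.57 → ξ₁ = 13.14 ξ₂.
Substitute: (1·13.14 + 1) ξ₂ = 90.02 → ξ₂ = 6.367 kmol/h, ξ₁ = 83.66 kmol/h.
Outlet amounts (n = n₀ + Σ ν·ξ):
  E: 363 − 1(83.66) − 1(6.367) = 273
  D: 917 − 1(83.66) − 1(6.367) = 827
  H: 0 + 1(83.66) = 83.66
  G: 0 + 2(6.367) = 12.73
Total out = 1196 kmol/h; y_D = 827 / 1196 = 0.6913.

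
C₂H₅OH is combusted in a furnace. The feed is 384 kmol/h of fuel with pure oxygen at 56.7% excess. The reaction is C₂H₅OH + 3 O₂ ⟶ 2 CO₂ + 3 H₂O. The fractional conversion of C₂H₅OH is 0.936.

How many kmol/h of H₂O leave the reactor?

Stoichiometric O₂ = 3 × 384 = 1152 kmol/h; O₂ fed = 1152 × 1.567 = 1805 kmol/h.
Fuel reacted = 0.936 × 384 → ξ = 359.4 kmol/h.
Outlet (n = n₀ + ν ξ):
  C₂H₅OH: 384 − 1(359.4) = 24.58
  O₂: 1805 − 3(359.4) = 726.9
  CO₂: 0 + 2(359.4) = 718.8
  H₂O: 0 + 3(359.4) = 1078

1080 kmol/h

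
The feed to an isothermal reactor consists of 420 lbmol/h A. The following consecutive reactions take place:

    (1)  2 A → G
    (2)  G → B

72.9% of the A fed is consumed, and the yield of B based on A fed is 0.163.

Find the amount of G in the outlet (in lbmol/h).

Conversion of A: A consumed = 2ξ₁ = 0.729 × 420 → ξ₁ = 153.1 lbmol/h.
Yield of B: 1ξ₂ / 420 = 0.163 → ξ₂ = 68.46 lbmol/h.
Outlet amounts (n = n₀ + Σ ν·ξ):
  A: 420 − 2(153.1) = 113.8
  G: 0 + 1(153.1) − 1(68.46) = 84.63
  B: 0 + 1(68.46) = 68.46

84.6 lbmol/h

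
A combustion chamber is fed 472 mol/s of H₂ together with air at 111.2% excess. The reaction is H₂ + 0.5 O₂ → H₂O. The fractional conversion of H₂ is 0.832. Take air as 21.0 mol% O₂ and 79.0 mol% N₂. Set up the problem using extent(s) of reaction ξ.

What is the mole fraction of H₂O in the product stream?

Stoichiometric O₂ = 0.5 × 472 = 236 mol/s; O₂ fed = 236 × 2.112 = 498.4 mol/s.
N₂ fed = 498.4 × 79/21 = 1875 mol/s.
Fuel reacted = 0.832 × 472 → ξ = 392.7 mol/s.
Outlet (n = n₀ + ν ξ):
  H₂: 472 − 1(392.7) = 79.3
  O₂: 498.4 − 0.5(392.7) = 302.1
  N₂: 1875 (inert)
  H₂O: 0 + 1(392.7) = 392.7
Total out = 2649 mol/s; y_H₂O = 392.7 / 2649 = 0.1482.

0.148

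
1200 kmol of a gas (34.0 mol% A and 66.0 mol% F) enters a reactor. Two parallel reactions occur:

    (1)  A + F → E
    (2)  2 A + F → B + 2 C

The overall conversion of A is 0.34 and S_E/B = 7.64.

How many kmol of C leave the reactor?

28.8 kmol

Conversion of A: A consumed = 0.34 × 408 = 138.7 kmol = 1ξ₁ + 2ξ₂.
Selectivity: 1ξ₁ / (1ξ₂) = 7.64 → ξ₁ = 7.64 ξ₂.
Substitute: (1·7.64 + 2) ξ₂ = 138.7 → ξ₂ = 14.39 kmol, ξ₁ = 109.9 kmol.
Outlet amounts (n = n₀ + Σ ν·ξ):
  A: 408 − 1(109.9) − 2(14.39) = 269.3
  F: 792 − 1(109.9) − 1(14.39) = 667.7
  E: 0 + 1(109.9) = 109.9
  B: 0 + 1(14.39) = 14.39
  C: 0 + 2(14.39) = 28.78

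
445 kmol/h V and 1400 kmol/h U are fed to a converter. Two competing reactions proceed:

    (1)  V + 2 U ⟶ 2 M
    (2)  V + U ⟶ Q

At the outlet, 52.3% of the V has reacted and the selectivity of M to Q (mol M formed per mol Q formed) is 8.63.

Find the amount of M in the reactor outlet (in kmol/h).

378 kmol/h

Conversion of V: V consumed = 0.523 × 445 = 232.7 kmol/h = 1ξ₁ + 1ξ₂.
Selectivity: 2ξ₁ / (1ξ₂) = 8.63 → ξ₁ = 4.315 ξ₂.
Substitute: (1·4.315 + 1) ξ₂ = 232.7 → ξ₂ = 43.79 kmol/h, ξ₁ = 188.9 kmol/h.
Outlet amounts (n = n₀ + Σ ν·ξ):
  V: 445 − 1(188.9) − 1(43.79) = 212.3
  U: 1400 − 2(188.9) − 1(43.79) = 978.3
  M: 0 + 2(188.9) = 377.9
  Q: 0 + 1(43.79) = 43.79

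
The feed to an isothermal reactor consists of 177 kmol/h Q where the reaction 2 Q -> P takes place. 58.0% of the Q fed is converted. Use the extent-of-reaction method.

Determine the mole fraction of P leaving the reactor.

Q reacted = 0.58 × 177 = 102.7 kmol/h; ν_Q = −2, so ξ = 102.7/2 = 51.33 kmol/h.
Outlet amounts (n = n₀ + ν ξ):
  Q: 177 − 2(51.33) = 74.34
  P: 0 + 1(51.33) = 51.33
Total out = 125.7 kmol/h; y_P = 51.33 / 125.7 = 0.4085.

0.408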